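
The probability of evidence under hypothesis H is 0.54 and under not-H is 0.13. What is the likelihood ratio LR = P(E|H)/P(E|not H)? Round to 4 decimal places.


LR = 0.54 / 0.13
= 4.1538

4.1538


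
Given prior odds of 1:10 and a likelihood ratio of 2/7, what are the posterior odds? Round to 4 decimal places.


Posterior odds = prior odds * LR
Prior odds = 1/10 = 0.1
LR = 2/7 = 0.2857
Posterior odds = 0.1 * 0.2857 = 0.0286

0.0286


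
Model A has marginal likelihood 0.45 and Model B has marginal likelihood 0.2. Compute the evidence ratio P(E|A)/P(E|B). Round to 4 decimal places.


Evidence ratio = P(E|A) / P(E|B)
= 0.45 / 0.2
= 2.25

2.25


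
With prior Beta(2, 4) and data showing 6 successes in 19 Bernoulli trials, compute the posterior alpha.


Conjugate update: alpha_posterior = alpha_prior + k
= 2 + 6 = 8

8


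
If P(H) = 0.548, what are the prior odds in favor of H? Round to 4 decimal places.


Prior odds = P(H) / (1 - P(H))
= 0.548 / 0.452
= 1.2124

1.2124


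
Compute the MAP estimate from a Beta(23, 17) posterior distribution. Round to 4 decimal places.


MAP = mode of Beta distribution
= (alpha - 1)/(alpha + beta - 2)
= (23-1)/(23+17-2)
= 22/38 = 0.5789

0.5789


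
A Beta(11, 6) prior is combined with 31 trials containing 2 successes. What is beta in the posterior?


In conjugate updating:
beta_posterior = beta_prior + (n - k)
= 6 + (31 - 2)
= 6 + 29 = 35

35


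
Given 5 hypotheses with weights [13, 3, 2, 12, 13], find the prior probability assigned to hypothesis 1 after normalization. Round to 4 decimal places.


To normalize, divide each weight by the sum of all weights.
Sum = 43
Prior(H1) = 13/43 = 0.3023

0.3023


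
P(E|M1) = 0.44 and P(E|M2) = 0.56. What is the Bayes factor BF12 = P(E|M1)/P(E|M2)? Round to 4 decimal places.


Bayes factor BF12 = P(E|M1) / P(E|M2)
= 0.44 / 0.56
= 0.7857

0.7857


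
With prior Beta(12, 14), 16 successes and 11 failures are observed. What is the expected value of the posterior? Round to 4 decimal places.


Posterior = Beta(28, 25)
E[theta] = alpha/(alpha+beta)
= 28/53 = 0.5283

0.5283


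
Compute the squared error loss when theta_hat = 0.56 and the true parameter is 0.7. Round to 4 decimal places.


L = (theta_hat - theta_true)^2
= (0.56 - 0.7)^2
= -0.14^2 = 0.0196

0.0196


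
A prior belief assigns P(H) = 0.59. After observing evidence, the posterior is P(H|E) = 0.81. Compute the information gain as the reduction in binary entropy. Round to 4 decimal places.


H(prior) = -0.59*log2(0.59) - 0.41*log2(0.41)
= 0.9765
H(post) = -0.81*log2(0.81) - 0.19*log2(0.19)
= 0.7015
IG = 0.9765 - 0.7015 = 0.275

0.275


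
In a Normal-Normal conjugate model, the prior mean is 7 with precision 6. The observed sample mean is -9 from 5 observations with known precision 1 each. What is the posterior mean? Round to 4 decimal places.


Posterior precision = tau0 + n*tau = 6 + 5*1 = 11
Posterior mean = (tau0*mu0 + n*tau*xbar) / posterior_precision
= (6*7 + 5*1*-9) / 11
= -3 / 11 = -0.2727

-0.2727


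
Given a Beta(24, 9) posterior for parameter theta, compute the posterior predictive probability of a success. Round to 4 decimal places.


For a Beta-Bernoulli model, the predictive probability is the mean:
P(success) = 24/(24+9) = 24/33 = 0.7273

0.7273


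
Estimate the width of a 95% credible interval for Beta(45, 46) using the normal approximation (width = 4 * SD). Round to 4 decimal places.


For Beta(a,b): Var = ab/((a+b)^2(a+b+1))
Var = 0.0027, SD = 0.0521
Approximate 95% CI width = 4 * 0.0521 = 0.2085

0.2085


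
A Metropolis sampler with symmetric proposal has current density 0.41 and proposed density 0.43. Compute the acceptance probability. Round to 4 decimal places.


For symmetric proposals, acceptance = min(1, pi(x*)/pi(x))
= min(1, 0.43/0.41)
= min(1, 1.0488) = 1.0

1.0


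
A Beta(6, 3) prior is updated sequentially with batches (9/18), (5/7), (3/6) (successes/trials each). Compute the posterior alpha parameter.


Sequential conjugate updating is equivalent to a single batch update.
Total successes across all batches = 17
alpha_posterior = alpha_prior + total_successes = 6 + 17
= 23

23


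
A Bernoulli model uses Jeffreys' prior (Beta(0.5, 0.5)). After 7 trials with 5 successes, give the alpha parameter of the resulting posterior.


Posterior = Beta(prior_alpha + successes, prior_beta + failures)
= Beta(0.5 + 5, 0.5 + 2)
Posterior alpha = 0.5 + k = 0.5 + 5 = 5.5

5.5


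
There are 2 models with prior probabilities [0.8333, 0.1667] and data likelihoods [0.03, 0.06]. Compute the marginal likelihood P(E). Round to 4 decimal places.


P(E) = sum over models of P(M_i) * P(E|M_i)
= 0.8333*0.03 + 0.1667*0.06
= 0.035

0.035


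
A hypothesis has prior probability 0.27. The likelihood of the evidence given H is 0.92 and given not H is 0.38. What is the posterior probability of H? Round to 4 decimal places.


Using Bayes' theorem:
P(E) = 0.27 * 0.92 + 0.73 * 0.38
P(E) = 0.5258
P(H|E) = (0.27 * 0.92) / 0.5258 = 0.4724

0.4724


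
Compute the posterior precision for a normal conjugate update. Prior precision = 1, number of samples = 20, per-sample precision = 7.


tau_post = tau_0 + n * tau
= 1 + 20 * 7 = 141

141


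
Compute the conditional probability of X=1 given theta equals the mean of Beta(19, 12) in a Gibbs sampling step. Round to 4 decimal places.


Mean of Beta(19, 12) = 0.6129
P(X=1 | theta=0.6129) = 0.6129

0.6129


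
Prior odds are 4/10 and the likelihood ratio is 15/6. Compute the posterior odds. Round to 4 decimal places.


Posterior odds = prior odds * likelihood ratio
= (4/10) * (15/6)
= 60 / 60
= 1.0

1.0


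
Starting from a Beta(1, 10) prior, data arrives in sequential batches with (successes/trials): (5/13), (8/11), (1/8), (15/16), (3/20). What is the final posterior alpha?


In sequential Bayesian updating, we sum all successes.
Total successes = 32
Final alpha = 1 + 32 = 33

33


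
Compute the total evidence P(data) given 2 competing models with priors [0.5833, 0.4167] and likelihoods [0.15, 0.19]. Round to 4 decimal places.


Marginal likelihood = sum P(model_i) * P(data|model_i)
Model 1: 0.5833 * 0.15 = 0.0875
Model 2: 0.4167 * 0.19 = 0.0792
Total = 0.1667

0.1667


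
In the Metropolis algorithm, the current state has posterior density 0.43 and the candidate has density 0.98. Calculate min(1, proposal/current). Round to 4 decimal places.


Ratio = 0.98/0.43 = 2.2791
Acceptance probability = min(1, 2.2791)
= 1.0

1.0


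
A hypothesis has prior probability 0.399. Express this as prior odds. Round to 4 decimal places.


Odds = P(H) / P(not H) = 0.399 / 0.601
= 0.6639

0.6639


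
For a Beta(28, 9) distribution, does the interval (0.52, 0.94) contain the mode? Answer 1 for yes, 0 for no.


Mode of Beta(a,b) = (a-1)/(a+b-2)
= (28-1)/(28+9-2) = 0.7714
Check: 0.52 <= 0.7714 <= 0.94?
Result: 1

1


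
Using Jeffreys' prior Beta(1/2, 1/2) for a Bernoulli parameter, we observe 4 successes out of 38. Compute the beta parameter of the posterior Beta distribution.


Conjugate update: Beta(0.5 + k, 0.5 + n - k).
k = 4, n - k = 34
Posterior beta = 0.5 + (n - k) = 0.5 + 34 = 34.5

34.5


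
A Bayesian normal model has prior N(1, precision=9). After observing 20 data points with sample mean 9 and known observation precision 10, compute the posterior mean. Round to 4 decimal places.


Posterior mean = (prior_precision * prior_mean + n * data_precision * data_mean) / (prior_precision + n * data_precision)
Numerator = 9*1 + 20*10*9 = 1809
Denominator = 9 + 20*10 = 209
Posterior mean = 8.6555

8.6555


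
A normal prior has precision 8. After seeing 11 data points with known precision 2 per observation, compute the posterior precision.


In the conjugate normal model, precisions add:
tau_posterior = tau_prior + n * tau_data
= 8 + 11*2 = 30

30


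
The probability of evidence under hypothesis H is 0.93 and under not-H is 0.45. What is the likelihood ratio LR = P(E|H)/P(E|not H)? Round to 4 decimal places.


LR = 0.93 / 0.45
= 2.0667

2.0667


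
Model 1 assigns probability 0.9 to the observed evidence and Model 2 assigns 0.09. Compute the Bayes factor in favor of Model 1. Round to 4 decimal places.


BF = P(data|M1) / P(data|M2)
= 0.9 / 0.09 = 10.0

10.0


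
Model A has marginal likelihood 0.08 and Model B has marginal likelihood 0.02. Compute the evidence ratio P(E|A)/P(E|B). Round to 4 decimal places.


Evidence ratio = P(E|A) / P(E|B)
= 0.08 / 0.02
= 4.0

4.0


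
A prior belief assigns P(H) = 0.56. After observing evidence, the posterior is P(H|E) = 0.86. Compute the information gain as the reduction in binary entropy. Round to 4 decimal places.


H(prior) = -0.56*log2(0.56) - 0.44*log2(0.44)
= 0.9896
H(post) = -0.86*log2(0.86) - 0.14*log2(0.14)
= 0.5842
IG = 0.9896 - 0.5842 = 0.4053

0.4053


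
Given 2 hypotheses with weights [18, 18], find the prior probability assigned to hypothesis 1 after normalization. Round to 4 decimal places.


To normalize, divide each weight by the sum of all weights.
Sum = 36
Prior(H1) = 18/36 = 0.5

0.5


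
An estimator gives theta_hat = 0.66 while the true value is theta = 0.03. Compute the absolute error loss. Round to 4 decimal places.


The absolute error loss is |theta_hat - theta|
= |0.66 - 0.03|
= 0.63

0.63


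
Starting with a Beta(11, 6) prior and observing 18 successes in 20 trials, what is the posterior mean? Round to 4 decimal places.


Posterior parameters: alpha = 11 + 18 = 29
beta = 6 + 2 = 8
Posterior mean = alpha / (alpha + beta) = 29 / 37
= 0.7838

0.7838


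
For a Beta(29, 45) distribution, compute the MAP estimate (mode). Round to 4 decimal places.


MAP = mode = (a-1)/(a+b-2)
= (29-1)/(29+45-2)
= 28/72 = 0.3889

0.3889


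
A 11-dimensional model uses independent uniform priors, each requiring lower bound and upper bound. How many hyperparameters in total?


Per parameter: 2 (lower bound and upper bound).
Total = 11 * 2 = 22

22


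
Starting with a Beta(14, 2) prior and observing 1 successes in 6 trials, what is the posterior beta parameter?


Posterior beta = prior beta + failures
Failures = 6 - 1 = 5
beta_post = 2 + 5 = 7

7


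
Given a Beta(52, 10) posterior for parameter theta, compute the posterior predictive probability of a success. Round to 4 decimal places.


For a Beta-Bernoulli model, the predictive probability is the mean:
P(success) = 52/(52+10) = 52/62 = 0.8387

0.8387


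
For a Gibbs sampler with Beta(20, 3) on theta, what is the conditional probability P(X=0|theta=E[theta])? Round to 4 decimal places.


E[theta] = 20/(20+3) = 0.8696
P(X=0|theta) = 1 - theta = 0.1304

0.1304


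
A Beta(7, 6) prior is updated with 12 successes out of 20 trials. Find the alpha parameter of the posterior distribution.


In the Beta-Binomial conjugate update:
alpha_post = alpha_prior + successes
= 7 + 12
= 19

19


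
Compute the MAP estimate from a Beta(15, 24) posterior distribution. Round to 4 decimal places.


MAP = mode of Beta distribution
= (alpha - 1)/(alpha + beta - 2)
= (15-1)/(15+24-2)
= 14/37 = 0.3784

0.3784


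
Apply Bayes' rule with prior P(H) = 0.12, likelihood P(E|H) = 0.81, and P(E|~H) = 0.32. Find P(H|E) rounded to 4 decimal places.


Step 1: Compute marginal P(E) = P(E|H)P(H) + P(E|~H)P(~H)
= 0.81*0.12 + 0.32*0.88 = 0.3788
Step 2: P(H|E) = P(E|H)P(H)/P(E) = 0.0972/0.3788
= 0.2566

0.2566


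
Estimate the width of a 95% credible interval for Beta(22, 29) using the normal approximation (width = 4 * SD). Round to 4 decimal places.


For Beta(a,b): Var = ab/((a+b)^2(a+b+1))
Var = 0.0047, SD = 0.0687
Approximate 95% CI width = 4 * 0.0687 = 0.2747

0.2747


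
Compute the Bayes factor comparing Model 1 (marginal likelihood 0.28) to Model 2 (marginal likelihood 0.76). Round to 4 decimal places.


BF12 = marginal likelihood of M1 / marginal likelihood of M2
= 0.28/0.76
= 0.3684

0.3684


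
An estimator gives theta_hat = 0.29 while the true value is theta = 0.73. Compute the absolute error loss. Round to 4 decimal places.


The absolute error loss is |theta_hat - theta|
= |0.29 - 0.73|
= 0.44

0.44


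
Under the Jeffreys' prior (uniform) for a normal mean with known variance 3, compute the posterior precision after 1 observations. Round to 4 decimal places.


Prior precision = 0 (flat prior).
Post. prec. = 0 + n/var = 1/3 = 0.3333

0.3333


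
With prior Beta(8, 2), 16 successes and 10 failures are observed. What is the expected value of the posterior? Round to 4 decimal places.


Posterior = Beta(24, 12)
E[theta] = alpha/(alpha+beta)
= 24/36 = 0.6667

0.6667


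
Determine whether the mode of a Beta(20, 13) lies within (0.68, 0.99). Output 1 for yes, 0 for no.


First find the mode: (a-1)/(a+b-2) = 0.6129
Is 0.6129 in (0.68, 0.99)? 0

0


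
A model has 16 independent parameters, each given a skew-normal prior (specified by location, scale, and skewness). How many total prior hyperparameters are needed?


Each skew-normal prior needs 3 hyperparameters (location, scale, and skewness).
Total = 3 * 16 = 48

48


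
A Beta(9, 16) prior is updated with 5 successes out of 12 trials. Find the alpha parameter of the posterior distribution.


In the Beta-Binomial conjugate update:
alpha_post = alpha_prior + successes
= 9 + 5
= 14

14


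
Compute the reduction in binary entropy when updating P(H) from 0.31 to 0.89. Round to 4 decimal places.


H_before = -p*log2(p) - (1-p)*log2(1-p) for p=0.31: 0.8932
H_after for p=0.89: 0.4999
Reduction = 0.8932 - 0.4999 = 0.3933

0.3933


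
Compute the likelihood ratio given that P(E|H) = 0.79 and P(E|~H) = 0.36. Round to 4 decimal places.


LR = P(E|H) / P(E|~H)
= 0.79 / 0.36 = 2.1944

2.1944


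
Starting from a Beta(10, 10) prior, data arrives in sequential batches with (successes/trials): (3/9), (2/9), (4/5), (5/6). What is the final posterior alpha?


In sequential Bayesian updating, we sum all successes.
Total successes = 14
Final alpha = 10 + 14 = 24

24


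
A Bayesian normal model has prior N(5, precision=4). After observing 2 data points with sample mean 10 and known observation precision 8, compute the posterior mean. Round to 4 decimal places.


Posterior mean = (prior_precision * prior_mean + n * data_precision * data_mean) / (prior_precision + n * data_precision)
Numerator = 4*5 + 2*8*10 = 180
Denominator = 4 + 2*8 = 20
Posterior mean = 9.0

9.0


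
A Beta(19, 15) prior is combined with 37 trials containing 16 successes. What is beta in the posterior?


In conjugate updating:
beta_posterior = beta_prior + (n - k)
= 15 + (37 - 16)
= 15 + 21 = 36

36


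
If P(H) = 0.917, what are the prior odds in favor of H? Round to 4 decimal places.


Prior odds = P(H) / (1 - P(H))
= 0.917 / 0.083
= 11.0482

11.0482


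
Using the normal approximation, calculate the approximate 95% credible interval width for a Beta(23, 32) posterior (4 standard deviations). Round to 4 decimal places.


Var(Beta) = 23*32/(55^2 * 56) = 0.0043
SD = 0.0659
Width ~ 4*SD = 0.2637

0.2637


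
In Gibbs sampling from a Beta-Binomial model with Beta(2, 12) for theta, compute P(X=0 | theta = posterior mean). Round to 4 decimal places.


Posterior mean = alpha/(alpha+beta) = 2/14 = 0.1429
P(X=0|theta=mean) = 1 - theta = 0.8571

0.8571


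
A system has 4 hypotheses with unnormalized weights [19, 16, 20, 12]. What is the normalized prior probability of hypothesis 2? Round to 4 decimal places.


The normalized prior is the weight divided by the total.
Total weight = 67
P(H2) = 16 / 67 = 0.2388

0.2388


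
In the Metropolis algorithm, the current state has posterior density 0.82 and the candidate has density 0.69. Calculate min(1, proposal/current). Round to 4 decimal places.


Ratio = 0.69/0.82 = 0.8415
Acceptance probability = min(1, 0.8415)
= 0.8415

0.8415


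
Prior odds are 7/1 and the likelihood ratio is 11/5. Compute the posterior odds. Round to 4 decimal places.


Posterior odds = prior odds * likelihood ratio
= (7/1) * (11/5)
= 77 / 5
= 15.4

15.4


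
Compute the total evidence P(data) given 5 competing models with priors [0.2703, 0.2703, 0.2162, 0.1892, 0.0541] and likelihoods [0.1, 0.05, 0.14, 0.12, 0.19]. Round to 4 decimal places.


Marginal likelihood = sum P(model_i) * P(data|model_i)
Model 1: 0.2703 * 0.1 = 0.027
Model 2: 0.2703 * 0.05 = 0.0135
Model 3: 0.2162 * 0.14 = 0.0303
Model 4: 0.1892 * 0.12 = 0.0227
Model 5: 0.0541 * 0.19 = 0.0103
Total = 0.1038

0.1038


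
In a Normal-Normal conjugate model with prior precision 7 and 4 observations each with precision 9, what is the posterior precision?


Posterior precision = prior precision + n * observation precision
= 7 + 4 * 9
= 7 + 36 = 43

43


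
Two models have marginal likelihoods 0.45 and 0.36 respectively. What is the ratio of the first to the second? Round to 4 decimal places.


Evidence ratio = 0.45 / 0.36
= 1.25

1.25


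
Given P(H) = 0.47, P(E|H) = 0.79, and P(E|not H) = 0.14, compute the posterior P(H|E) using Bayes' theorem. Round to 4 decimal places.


By Bayes' theorem: P(H|E) = P(E|H)*P(H) / P(E)
P(E) = P(E|H)*P(H) + P(E|not H)*P(not H)
P(E) = 0.79*0.47 + 0.14*0.53 = 0.4455
P(H|E) = 0.79*0.47 / 0.4455 = 0.8334

0.8334


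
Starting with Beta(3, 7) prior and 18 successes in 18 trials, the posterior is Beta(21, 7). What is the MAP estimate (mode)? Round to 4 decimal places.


The mode of Beta(a, b) when a > 1 and b > 1 is (a-1)/(a+b-2)
= (21 - 1) / (21 + 7 - 2)
= 20 / 26
= 0.7692

0.7692


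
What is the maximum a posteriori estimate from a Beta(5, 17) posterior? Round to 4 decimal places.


The MAP estimate equals the mode of the distribution.
Mode of Beta(a,b) = (a-1)/(a+b-2)
= 4/20
= 0.2

0.2


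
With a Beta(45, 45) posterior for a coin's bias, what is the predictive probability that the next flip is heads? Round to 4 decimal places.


The predictive probability equals the posterior mean.
P(next = heads) = alpha / (alpha + beta)
= 45 / 90 = 0.5

0.5


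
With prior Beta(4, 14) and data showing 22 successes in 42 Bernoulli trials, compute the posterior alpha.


Conjugate update: alpha_posterior = alpha_prior + k
= 4 + 22 = 26

26


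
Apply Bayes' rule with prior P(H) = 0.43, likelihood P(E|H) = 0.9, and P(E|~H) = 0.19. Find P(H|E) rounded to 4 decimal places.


Step 1: Compute marginal P(E) = P(E|H)P(H) + P(E|~H)P(~H)
= 0.9*0.43 + 0.19*0.57 = 0.4953
Step 2: P(H|E) = P(E|H)P(H)/P(E) = 0.387/0.4953
= 0.7813

0.7813


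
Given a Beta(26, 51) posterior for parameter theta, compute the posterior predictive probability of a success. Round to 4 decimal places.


For a Beta-Bernoulli model, the predictive probability is the mean:
P(success) = 26/(26+51) = 26/77 = 0.3377

0.3377


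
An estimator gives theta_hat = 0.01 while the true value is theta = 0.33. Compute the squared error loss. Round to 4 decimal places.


The squared error loss is (theta_hat - theta)^2
= (0.01 - 0.33)^2
= (-0.32)^2 = 0.1024

0.1024


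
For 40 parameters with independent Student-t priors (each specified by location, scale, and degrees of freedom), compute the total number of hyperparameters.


A Student-t prior has 3 hyperparameters per parameter.
Total = 40 * 3 = 120

120


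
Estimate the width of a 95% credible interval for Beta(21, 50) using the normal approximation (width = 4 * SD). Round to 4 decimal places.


For Beta(a,b): Var = ab/((a+b)^2(a+b+1))
Var = 0.0029, SD = 0.0538
Approximate 95% CI width = 4 * 0.0538 = 0.2151

0.2151


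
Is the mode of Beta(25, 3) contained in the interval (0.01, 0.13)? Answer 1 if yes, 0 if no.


Mode = (a-1)/(a+b-2) = 24/26 = 0.9231
Interval: (0.01, 0.13)
Contains mode? 0

0


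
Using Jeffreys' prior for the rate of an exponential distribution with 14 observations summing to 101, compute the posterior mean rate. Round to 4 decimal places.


Jeffreys' prior leads to posterior Gamma(14, 101).
Mean = 14/101 = 0.1386

0.1386


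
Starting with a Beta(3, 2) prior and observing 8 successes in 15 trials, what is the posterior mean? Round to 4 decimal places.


Posterior parameters: alpha = 3 + 8 = 11
beta = 2 + 7 = 9
Posterior mean = alpha / (alpha + beta) = 11 / 20
= 0.55

0.55


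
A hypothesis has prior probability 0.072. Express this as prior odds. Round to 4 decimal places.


Odds = P(H) / P(not H) = 0.072 / 0.928
= 0.0776

0.0776


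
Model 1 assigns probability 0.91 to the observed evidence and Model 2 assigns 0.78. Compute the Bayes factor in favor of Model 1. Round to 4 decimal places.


BF = P(data|M1) / P(data|M2)
= 0.91 / 0.78 = 1.1667

1.1667


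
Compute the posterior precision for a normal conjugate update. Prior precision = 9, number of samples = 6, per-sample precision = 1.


tau_post = tau_0 + n * tau
= 9 + 6 * 1 = 15

15


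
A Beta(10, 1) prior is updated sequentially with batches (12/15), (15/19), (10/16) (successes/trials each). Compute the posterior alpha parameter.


Sequential conjugate updating is equivalent to a single batch update.
Total successes across all batches = 37
alpha_posterior = alpha_prior + total_successes = 10 + 37
= 47

47


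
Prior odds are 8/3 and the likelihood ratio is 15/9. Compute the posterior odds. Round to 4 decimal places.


Posterior odds = prior odds * likelihood ratio
= (8/3) * (15/9)
= 120 / 27
= 4.4444

4.4444


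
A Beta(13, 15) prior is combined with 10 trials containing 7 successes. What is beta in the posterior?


In conjugate updating:
beta_posterior = beta_prior + (n - k)
= 15 + (10 - 7)
= 15 + 3 = 18

18


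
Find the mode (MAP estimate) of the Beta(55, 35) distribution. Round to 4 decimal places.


For Beta(a,b) with a,b > 1:
Mode = (a-1)/(a+b-2) = (55-1)/(90-2)
= 54/88 = 0.6136

0.6136


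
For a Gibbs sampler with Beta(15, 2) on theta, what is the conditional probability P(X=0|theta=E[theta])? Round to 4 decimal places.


E[theta] = 15/(15+2) = 0.8824
P(X=0|theta) = 1 - theta = 0.1176

0.1176


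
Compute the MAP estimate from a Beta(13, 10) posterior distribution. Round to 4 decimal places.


MAP = mode of Beta distribution
= (alpha - 1)/(alpha + beta - 2)
= (13-1)/(13+10-2)
= 12/21 = 0.5714

0.5714


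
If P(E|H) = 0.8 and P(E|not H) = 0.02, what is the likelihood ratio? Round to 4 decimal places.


Likelihood ratio = P(E|H) / P(E|not H)
= 0.8 / 0.02
= 40.0

40.0


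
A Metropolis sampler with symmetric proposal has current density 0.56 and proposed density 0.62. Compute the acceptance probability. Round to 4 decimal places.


For symmetric proposals, acceptance = min(1, pi(x*)/pi(x))
= min(1, 0.62/0.56)
= min(1, 1.1071) = 1.0

1.0


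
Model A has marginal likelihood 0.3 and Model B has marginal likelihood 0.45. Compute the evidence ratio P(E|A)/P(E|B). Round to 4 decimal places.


Evidence ratio = P(E|A) / P(E|B)
= 0.3 / 0.45
= 0.6667

0.6667


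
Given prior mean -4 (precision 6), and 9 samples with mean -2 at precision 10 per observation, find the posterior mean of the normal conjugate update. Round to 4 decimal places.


The posterior mean is a precision-weighted average of prior and data.
Post. prec. = 6 + 90 = 96
Post. mean = (-24 + -180)/96 = -204/96 = -2.125

-2.125


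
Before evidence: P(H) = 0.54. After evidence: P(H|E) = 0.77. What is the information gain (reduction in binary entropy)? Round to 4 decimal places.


Prior entropy = 0.9954
Posterior entropy = 0.778
Information gain = 0.9954 - 0.778 = 0.2174

0.2174


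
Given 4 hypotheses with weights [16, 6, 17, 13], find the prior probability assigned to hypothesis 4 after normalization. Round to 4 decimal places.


To normalize, divide each weight by the sum of all weights.
Sum = 52
Prior(H4) = 13/52 = 0.25

0.25


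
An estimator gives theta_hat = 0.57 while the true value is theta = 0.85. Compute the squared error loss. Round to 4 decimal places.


The squared error loss is (theta_hat - theta)^2
= (0.57 - 0.85)^2
= (-0.28)^2 = 0.0784

0.0784


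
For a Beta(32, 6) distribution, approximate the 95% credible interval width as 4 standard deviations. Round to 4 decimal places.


Variance of Beta(a,b) = ab / ((a+b)^2 * (a+b+1))
= 32*6 / ((38)^2 * 39)
= 0.0034
SD = sqrt(0.0034) = 0.0584
Width = 4 * SD = 0.2336

0.2336


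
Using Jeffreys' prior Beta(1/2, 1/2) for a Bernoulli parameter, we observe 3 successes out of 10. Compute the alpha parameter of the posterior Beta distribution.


Conjugate update: Beta(0.5 + k, 0.5 + n - k).
k = 3, n - k = 7
Posterior alpha = 0.5 + k = 0.5 + 3 = 3.5

3.5


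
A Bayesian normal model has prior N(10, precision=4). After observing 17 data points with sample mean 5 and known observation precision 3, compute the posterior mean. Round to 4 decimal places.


Posterior mean = (prior_precision * prior_mean + n * data_precision * data_mean) / (prior_precision + n * data_precision)
Numerator = 4*10 + 17*3*5 = 295
Denominator = 4 + 17*3 = 55
Posterior mean = 5.3636

5.3636


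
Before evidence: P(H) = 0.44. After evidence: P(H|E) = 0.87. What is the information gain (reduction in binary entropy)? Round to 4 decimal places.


Prior entropy = 0.9896
Posterior entropy = 0.5574
Information gain = 0.9896 - 0.5574 = 0.4321

0.4321


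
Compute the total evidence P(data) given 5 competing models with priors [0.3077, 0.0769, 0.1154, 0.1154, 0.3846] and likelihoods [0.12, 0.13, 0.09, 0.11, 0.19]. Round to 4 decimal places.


Marginal likelihood = sum P(model_i) * P(data|model_i)
Model 1: 0.3077 * 0.12 = 0.0369
Model 2: 0.0769 * 0.13 = 0.01
Model 3: 0.1154 * 0.09 = 0.0104
Model 4: 0.1154 * 0.11 = 0.0127
Model 5: 0.3846 * 0.19 = 0.0731
Total = 0.1431

0.1431


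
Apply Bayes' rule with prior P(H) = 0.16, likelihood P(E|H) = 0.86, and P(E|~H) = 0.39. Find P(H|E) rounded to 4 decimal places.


Step 1: Compute marginal P(E) = P(E|H)P(H) + P(E|~H)P(~H)
= 0.86*0.16 + 0.39*0.84 = 0.4652
Step 2: P(H|E) = P(E|H)P(H)/P(E) = 0.1376/0.4652
= 0.2958

0.2958


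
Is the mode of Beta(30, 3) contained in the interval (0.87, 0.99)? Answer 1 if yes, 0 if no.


Mode = (a-1)/(a+b-2) = 29/31 = 0.9355
Interval: (0.87, 0.99)
Contains mode? 1

1


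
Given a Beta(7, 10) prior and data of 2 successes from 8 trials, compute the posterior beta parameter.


Number of failures = 8 - 2 = 6
Posterior beta = 10 + 6 = 16

16


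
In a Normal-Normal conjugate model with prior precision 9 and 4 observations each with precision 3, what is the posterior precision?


Posterior precision = prior precision + n * observation precision
= 9 + 4 * 3
= 9 + 12 = 21

21


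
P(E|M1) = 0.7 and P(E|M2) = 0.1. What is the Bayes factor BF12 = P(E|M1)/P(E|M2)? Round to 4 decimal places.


Bayes factor BF12 = P(E|M1) / P(E|M2)
= 0.7 / 0.1
= 7.0

7.0


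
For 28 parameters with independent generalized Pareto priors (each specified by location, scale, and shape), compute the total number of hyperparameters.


A generalized Pareto prior has 3 hyperparameters per parameter.
Total = 28 * 3 = 84

84


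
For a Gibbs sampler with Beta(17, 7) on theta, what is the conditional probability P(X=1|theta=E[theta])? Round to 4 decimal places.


E[theta] = 17/(17+7) = 0.7083
P(X=1|theta) = theta = 0.7083

0.7083


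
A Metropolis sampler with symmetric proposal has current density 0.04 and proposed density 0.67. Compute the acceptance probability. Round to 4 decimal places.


For symmetric proposals, acceptance = min(1, pi(x*)/pi(x))
= min(1, 0.67/0.04)
= min(1, 16.75) = 1.0

1.0


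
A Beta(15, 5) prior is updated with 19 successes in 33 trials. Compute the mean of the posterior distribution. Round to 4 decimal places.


After update: Beta(34, 19)
Mean = 34 / (34 + 19) = 34 / 53
= 0.6415

0.6415


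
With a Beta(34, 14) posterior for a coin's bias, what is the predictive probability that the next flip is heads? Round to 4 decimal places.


The predictive probability equals the posterior mean.
P(next = heads) = alpha / (alpha + beta)
= 34 / 48 = 0.7083

0.7083


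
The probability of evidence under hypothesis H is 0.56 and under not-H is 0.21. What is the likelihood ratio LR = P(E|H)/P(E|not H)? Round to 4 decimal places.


LR = 0.56 / 0.21
= 2.6667

2.6667


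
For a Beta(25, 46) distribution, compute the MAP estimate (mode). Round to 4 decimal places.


MAP = mode = (a-1)/(a+b-2)
= (25-1)/(25+46-2)
= 24/69 = 0.3478

0.3478


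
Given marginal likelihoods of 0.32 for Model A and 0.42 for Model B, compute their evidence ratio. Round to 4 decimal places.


Ratio = ML(A) / ML(B) = 0.32/0.42
= 0.7619

0.7619


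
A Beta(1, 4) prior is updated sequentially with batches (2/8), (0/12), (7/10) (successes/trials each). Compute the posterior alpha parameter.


Sequential conjugate updating is equivalent to a single batch update.
Total successes across all batches = 9
alpha_posterior = alpha_prior + total_successes = 1 + 9
= 10

10


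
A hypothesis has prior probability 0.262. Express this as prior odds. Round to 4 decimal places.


Odds = P(H) / P(not H) = 0.262 / 0.738
= 0.355

0.355


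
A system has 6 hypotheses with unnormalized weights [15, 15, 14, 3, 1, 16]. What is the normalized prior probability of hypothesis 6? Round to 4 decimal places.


The normalized prior is the weight divided by the total.
Total weight = 64
P(H6) = 16 / 64 = 0.25

0.25


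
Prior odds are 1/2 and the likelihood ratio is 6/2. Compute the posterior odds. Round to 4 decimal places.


Posterior odds = prior odds * likelihood ratio
= (1/2) * (6/2)
= 6 / 4
= 1.5

1.5


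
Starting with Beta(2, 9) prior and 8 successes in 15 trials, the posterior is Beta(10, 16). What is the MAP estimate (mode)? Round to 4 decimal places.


The mode of Beta(a, b) when a > 1 and b > 1 is (a-1)/(a+b-2)
= (10 - 1) / (10 + 16 - 2)
= 9 / 24
= 0.375

0.375


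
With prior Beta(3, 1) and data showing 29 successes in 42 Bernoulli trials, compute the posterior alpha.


Conjugate update: alpha_posterior = alpha_prior + k
= 3 + 29 = 32

32


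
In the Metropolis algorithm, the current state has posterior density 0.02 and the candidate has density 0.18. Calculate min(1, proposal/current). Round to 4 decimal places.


Ratio = 0.18/0.02 = 9.0
Acceptance probability = min(1, 9.0)
= 1.0

1.0


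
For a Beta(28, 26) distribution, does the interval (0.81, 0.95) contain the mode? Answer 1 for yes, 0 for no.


Mode of Beta(a,b) = (a-1)/(a+b-2)
= (28-1)/(28+26-2) = 0.5192
Check: 0.81 <= 0.5192 <= 0.95?
Result: 0

0


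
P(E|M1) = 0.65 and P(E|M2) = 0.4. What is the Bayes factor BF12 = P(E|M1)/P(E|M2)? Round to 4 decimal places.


Bayes factor BF12 = P(E|M1) / P(E|M2)
= 0.65 / 0.4
= 1.625

1.625


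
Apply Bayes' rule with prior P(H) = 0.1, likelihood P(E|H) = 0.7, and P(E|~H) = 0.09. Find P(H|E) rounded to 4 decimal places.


Step 1: Compute marginal P(E) = P(E|H)P(H) + P(E|~H)P(~H)
= 0.7*0.1 + 0.09*0.9 = 0.151
Step 2: P(H|E) = P(E|H)P(H)/P(E) = 0.07/0.151
= 0.4636

0.4636


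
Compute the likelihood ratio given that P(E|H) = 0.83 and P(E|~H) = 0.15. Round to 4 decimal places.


LR = P(E|H) / P(E|~H)
= 0.83 / 0.15 = 5.5333

5.5333


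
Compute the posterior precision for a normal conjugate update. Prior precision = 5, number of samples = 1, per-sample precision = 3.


tau_post = tau_0 + n * tau
= 5 + 1 * 3 = 8

8


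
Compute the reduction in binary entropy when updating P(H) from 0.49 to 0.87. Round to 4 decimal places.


H_before = -p*log2(p) - (1-p)*log2(1-p) for p=0.49: 0.9997
H_after for p=0.87: 0.5574
Reduction = 0.9997 - 0.5574 = 0.4423

0.4423


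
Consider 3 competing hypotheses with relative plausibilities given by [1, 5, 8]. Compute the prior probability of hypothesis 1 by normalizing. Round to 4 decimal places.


Sum of weights = 1 + 5 + 8 = 14
Normalized prior for H1 = 1 / 14
= 0.0714

0.0714


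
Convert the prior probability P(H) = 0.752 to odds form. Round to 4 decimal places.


P(not H) = 1 - 0.752 = 0.248
Odds = 0.752 / 0.248 = 3.0323

3.0323


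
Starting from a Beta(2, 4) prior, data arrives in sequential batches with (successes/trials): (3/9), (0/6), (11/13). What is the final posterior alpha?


In sequential Bayesian updating, we sum all successes.
Total successes = 14
Final alpha = 2 + 14 = 16

16


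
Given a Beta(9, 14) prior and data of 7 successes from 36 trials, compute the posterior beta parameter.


Number of failures = 36 - 7 = 29
Posterior beta = 14 + 29 = 43

43


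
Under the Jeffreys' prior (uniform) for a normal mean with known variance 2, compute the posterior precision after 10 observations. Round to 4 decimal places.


Prior precision = 0 (flat prior).
Post. prec. = 0 + n/var = 10/2 = 5.0

5.0


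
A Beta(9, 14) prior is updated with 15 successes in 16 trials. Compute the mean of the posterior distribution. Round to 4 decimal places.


After update: Beta(24, 15)
Mean = 24 / (24 + 15) = 24 / 39
= 0.6154

0.6154


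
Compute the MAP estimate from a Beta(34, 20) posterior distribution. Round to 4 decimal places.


MAP = mode of Beta distribution
= (alpha - 1)/(alpha + beta - 2)
= (34-1)/(34+20-2)
= 33/52 = 0.6346

0.6346


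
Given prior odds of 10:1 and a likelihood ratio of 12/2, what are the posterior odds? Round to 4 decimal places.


Posterior odds = prior odds * LR
Prior odds = 10/1 = 10.0
LR = 12/2 = 6.0
Posterior odds = 10.0 * 6.0 = 60.0

60.0


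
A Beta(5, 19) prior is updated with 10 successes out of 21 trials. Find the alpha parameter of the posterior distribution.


In the Beta-Binomial conjugate update:
alpha_post = alpha_prior + successes
= 5 + 10
= 15

15


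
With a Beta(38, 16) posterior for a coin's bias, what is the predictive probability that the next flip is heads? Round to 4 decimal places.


The predictive probability equals the posterior mean.
P(next = heads) = alpha / (alpha + beta)
= 38 / 54 = 0.7037

0.7037


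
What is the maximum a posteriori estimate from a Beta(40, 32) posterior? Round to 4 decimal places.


The MAP estimate equals the mode of the distribution.
Mode of Beta(a,b) = (a-1)/(a+b-2)
= 39/70
= 0.5571

0.5571


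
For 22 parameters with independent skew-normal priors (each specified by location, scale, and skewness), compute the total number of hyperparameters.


A skew-normal prior has 3 hyperparameters per parameter.
Total = 22 * 3 = 66

66


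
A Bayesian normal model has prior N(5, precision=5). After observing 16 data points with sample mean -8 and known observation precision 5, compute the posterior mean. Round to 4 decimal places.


Posterior mean = (prior_precision * prior_mean + n * data_precision * data_mean) / (prior_precision + n * data_precision)
Numerator = 5*5 + 16*5*-8 = -615
Denominator = 5 + 16*5 = 85
Posterior mean = -7.2353

-7.2353


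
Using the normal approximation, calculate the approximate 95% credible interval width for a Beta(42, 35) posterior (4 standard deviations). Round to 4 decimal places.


Var(Beta) = 42*35/(77^2 * 78) = 0.0032
SD = 0.0564
Width ~ 4*SD = 0.2255

0.2255


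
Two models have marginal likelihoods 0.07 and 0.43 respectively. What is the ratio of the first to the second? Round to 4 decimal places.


Evidence ratio = 0.07 / 0.43
= 0.1628

0.1628


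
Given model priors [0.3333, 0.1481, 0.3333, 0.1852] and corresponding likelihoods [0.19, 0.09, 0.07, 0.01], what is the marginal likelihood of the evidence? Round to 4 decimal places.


P(E) = sum_i P(M_i) P(E|M_i)
= 0.0633 + 0.0133 + 0.0233 + 0.0019
= 0.1018

0.1018


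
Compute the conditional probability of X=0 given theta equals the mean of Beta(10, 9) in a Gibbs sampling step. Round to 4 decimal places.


Mean of Beta(10, 9) = 0.5263
P(X=0 | theta=0.5263) = 0.4737

0.4737


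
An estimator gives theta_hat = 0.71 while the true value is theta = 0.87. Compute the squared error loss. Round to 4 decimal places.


The squared error loss is (theta_hat - theta)^2
= (0.71 - 0.87)^2
= (-0.16)^2 = 0.0256

0.0256


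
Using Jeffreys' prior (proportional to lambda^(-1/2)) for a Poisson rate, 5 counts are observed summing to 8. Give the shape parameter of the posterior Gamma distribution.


Conjugate update: Gamma(prior_shape + S, prior_rate + n).
Prior shape = 0.5, prior rate = 0.
Posterior shape = 0.5 + S = 0.5 + 8 = 8.5

8.5


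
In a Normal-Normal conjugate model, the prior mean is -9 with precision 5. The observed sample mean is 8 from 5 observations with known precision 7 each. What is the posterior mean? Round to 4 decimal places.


Posterior precision = tau0 + n*tau = 5 + 5*7 = 40
Posterior mean = (tau0*mu0 + n*tau*xbar) / posterior_precision
= (5*-9 + 5*7*8) / 40
= 235 / 40 = 5.875

5.875


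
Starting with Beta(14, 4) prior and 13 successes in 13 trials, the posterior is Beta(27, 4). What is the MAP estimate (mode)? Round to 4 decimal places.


The mode of Beta(a, b) when a > 1 and b > 1 is (a-1)/(a+b-2)
= (27 - 1) / (27 + 4 - 2)
= 26 / 29
= 0.8966

0.8966


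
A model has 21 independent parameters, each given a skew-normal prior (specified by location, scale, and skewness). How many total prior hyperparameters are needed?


Each skew-normal prior needs 3 hyperparameters (location, scale, and skewness).
Total = 3 * 21 = 63

63


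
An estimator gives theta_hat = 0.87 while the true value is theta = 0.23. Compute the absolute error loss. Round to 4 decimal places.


The absolute error loss is |theta_hat - theta|
= |0.87 - 0.23|
= 0.64

0.64


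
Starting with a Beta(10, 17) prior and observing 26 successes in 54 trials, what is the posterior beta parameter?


Posterior beta = prior beta + failures
Failures = 54 - 26 = 28
beta_post = 17 + 28 = 45

45


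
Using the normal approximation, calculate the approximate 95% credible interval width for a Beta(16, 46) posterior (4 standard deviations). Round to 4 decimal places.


Var(Beta) = 16*46/(62^2 * 63) = 0.003
SD = 0.0551
Width ~ 4*SD = 0.2205

0.2205


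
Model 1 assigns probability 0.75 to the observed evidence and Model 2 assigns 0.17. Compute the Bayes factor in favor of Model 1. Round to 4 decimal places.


BF = P(data|M1) / P(data|M2)
= 0.75 / 0.17 = 4.4118

4.4118


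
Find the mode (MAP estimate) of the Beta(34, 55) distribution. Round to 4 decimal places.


For Beta(a,b) with a,b > 1:
Mode = (a-1)/(a+b-2) = (34-1)/(89-2)
= 33/87 = 0.3793

0.3793


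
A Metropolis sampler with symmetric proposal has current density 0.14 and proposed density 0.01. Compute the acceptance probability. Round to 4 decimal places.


For symmetric proposals, acceptance = min(1, pi(x*)/pi(x))
= min(1, 0.01/0.14)
= min(1, 0.0714) = 0.0714

0.0714


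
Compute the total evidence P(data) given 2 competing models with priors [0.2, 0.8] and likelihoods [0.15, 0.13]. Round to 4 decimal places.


Marginal likelihood = sum P(model_i) * P(data|model_i)
Model 1: 0.2 * 0.15 = 0.03
Model 2: 0.8 * 0.13 = 0.104
Total = 0.134

0.134


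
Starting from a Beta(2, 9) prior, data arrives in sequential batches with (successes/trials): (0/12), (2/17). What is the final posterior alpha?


In sequential Bayesian updating, we sum all successes.
Total successes = 2
Final alpha = 2 + 2 = 4

4


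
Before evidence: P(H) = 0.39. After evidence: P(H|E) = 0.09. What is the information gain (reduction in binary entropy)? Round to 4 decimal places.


Prior entropy = 0.9648
Posterior entropy = 0.4365
Information gain = 0.9648 - 0.4365 = 0.5283

0.5283


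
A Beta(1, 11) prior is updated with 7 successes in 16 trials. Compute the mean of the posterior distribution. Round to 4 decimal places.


After update: Beta(8, 20)
Mean = 8 / (8 + 20) = 8 / 28
= 0.2857

0.2857
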